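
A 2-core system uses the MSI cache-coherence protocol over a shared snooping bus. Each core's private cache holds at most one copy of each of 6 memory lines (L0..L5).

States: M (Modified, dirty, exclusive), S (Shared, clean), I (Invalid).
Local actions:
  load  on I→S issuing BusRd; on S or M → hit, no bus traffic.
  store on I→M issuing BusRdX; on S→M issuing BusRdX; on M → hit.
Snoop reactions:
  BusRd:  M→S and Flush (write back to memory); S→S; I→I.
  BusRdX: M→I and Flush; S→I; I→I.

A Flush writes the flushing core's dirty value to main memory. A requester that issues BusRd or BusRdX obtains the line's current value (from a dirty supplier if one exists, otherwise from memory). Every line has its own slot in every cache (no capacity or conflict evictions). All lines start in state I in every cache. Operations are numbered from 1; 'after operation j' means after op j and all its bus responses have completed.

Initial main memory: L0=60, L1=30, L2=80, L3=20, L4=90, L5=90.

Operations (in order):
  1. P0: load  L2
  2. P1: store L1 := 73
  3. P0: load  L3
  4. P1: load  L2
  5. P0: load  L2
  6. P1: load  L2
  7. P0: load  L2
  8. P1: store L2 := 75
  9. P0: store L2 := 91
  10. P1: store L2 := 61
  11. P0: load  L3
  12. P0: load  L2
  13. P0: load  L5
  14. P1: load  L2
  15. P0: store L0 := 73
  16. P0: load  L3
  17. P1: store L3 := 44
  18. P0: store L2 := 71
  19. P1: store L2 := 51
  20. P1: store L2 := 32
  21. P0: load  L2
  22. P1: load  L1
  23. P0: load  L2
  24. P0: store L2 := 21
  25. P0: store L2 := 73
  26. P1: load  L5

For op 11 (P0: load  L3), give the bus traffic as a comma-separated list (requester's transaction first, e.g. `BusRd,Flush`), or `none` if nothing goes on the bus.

[1] P0: load  L2 | P0:S(80), P1:I | bus: BusRd
[2] P1: store L1 := 73 | P0:I, P1:M(73) | bus: BusRdX
[3] P0: load  L3 | P0:S(20), P1:I | bus: BusRd
[4] P1: load  L2 | P0:S(80), P1:S(80) | bus: BusRd
[5] P0: load  L2 | P0:S(80), P1:S(80) | bus: none
[6] P1: load  L2 | P0:S(80), P1:S(80) | bus: none
[7] P0: load  L2 | P0:S(80), P1:S(80) | bus: none
[8] P1: store L2 := 75 | P0:I, P1:M(75) | bus: BusRdX
[9] P0: store L2 := 91 | P0:M(91), P1:I | bus: BusRdX,Flush
[10] P1: store L2 := 61 | P0:I, P1:M(61) | bus: BusRdX,Flush
[11] P0: load  L3 | P0:S(20), P1:I | bus: none
[12] P0: load  L2 | P0:S(61), P1:S(61) | bus: BusRd,Flush
[13] P0: load  L5 | P0:S(90), P1:I | bus: BusRd
[14] P1: load  L2 | P0:S(61), P1:S(61) | bus: none
[15] P0: store L0 := 73 | P0:M(73), P1:I | bus: BusRdX
[16] P0: load  L3 | P0:S(20), P1:I | bus: none
[17] P1: store L3 := 44 | P0:I, P1:M(44) | bus: BusRdX
[18] P0: store L2 := 71 | P0:M(71), P1:I | bus: BusRdX
[19] P1: store L2 := 51 | P0:I, P1:M(51) | bus: BusRdX,Flush
[20] P1: store L2 := 32 | P0:I, P1:M(32) | bus: none
[21] P0: load  L2 | P0:S(32), P1:S(32) | bus: BusRd,Flush
[22] P1: load  L1 | P0:I, P1:M(73) | bus: none
[23] P0: load  L2 | P0:S(32), P1:S(32) | bus: none
[24] P0: store L2 := 21 | P0:M(21), P1:I | bus: BusRdX
[25] P0: store L2 := 73 | P0:M(73), P1:I | bus: none
[26] P1: load  L5 | P0:S(90), P1:S(90) | bus: BusRd

bus = none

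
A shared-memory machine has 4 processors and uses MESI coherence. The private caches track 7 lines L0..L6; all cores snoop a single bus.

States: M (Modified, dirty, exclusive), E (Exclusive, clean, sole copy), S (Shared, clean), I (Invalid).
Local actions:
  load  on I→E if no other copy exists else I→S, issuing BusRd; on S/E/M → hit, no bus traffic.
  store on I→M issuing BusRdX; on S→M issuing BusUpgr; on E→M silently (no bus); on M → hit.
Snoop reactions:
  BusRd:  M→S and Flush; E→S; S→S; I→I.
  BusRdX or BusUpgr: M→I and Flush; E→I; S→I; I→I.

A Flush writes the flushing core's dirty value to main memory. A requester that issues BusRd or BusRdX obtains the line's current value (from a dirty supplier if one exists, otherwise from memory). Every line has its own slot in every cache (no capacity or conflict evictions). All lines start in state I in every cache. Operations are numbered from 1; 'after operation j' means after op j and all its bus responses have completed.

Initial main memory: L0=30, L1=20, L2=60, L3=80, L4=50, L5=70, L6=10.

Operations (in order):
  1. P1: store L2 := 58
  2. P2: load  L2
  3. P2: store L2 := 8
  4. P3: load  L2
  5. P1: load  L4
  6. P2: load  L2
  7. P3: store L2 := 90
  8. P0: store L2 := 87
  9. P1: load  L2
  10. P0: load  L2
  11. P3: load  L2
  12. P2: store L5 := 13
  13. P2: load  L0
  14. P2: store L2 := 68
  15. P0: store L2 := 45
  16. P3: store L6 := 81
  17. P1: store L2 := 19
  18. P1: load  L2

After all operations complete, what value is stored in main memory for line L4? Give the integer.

memory[L4] = 50

step 1: P1: store L2 := 58  ⟶  IMII  (L2)  txn=BusRdX  M[L2]=60
step 2: P2: load  L2  ⟶  ISSI  (L2)  txn=BusRd+Flush  M[L2]=58
step 3: P2: store L2 := 8  ⟶  IIMI  (L2)  txn=BusUpgr  M[L2]=58
step 4: P3: load  L2  ⟶  IISS  (L2)  txn=BusRd+Flush  M[L2]=8
step 5: P1: load  L4  ⟶  IEII  (L4)  txn=BusRd  M[L4]=50
step 6: P2: load  L2  ⟶  IISS  (L2)  txn=∅  M[L2]=8
step 7: P3: store L2 := 90  ⟶  IIIM  (L2)  txn=BusUpgr  M[L2]=8
step 8: P0: store L2 := 87  ⟶  MIII  (L2)  txn=BusRdX+Flush  M[L2]=90
step 9: P1: load  L2  ⟶  SSII  (L2)  txn=BusRd+Flush  M[L2]=87
step 10: P0: load  L2  ⟶  SSII  (L2)  txn=∅  M[L2]=87
step 11: P3: load  L2  ⟶  SSIS  (L2)  txn=BusRd  M[L2]=87
step 12: P2: store L5 := 13  ⟶  IIMI  (L5)  txn=BusRdX  M[L5]=70
step 13: P2: load  L0  ⟶  IIEI  (L0)  txn=BusRd  M[L0]=30
step 14: P2: store L2 := 68  ⟶  IIMI  (L2)  txn=BusRdX  M[L2]=87
step 15: P0: store L2 := 45  ⟶  MIII  (L2)  txn=BusRdX+Flush  M[L2]=68
step 16: P3: store L6 := 81  ⟶  IIIM  (L6)  txn=BusRdX  M[L6]=10
step 17: P1: store L2 := 19  ⟶  IMII  (L2)  txn=BusRdX+Flush  M[L2]=45
step 18: P1: load  L2  ⟶  IMII  (L2)  txn=∅  M[L2]=45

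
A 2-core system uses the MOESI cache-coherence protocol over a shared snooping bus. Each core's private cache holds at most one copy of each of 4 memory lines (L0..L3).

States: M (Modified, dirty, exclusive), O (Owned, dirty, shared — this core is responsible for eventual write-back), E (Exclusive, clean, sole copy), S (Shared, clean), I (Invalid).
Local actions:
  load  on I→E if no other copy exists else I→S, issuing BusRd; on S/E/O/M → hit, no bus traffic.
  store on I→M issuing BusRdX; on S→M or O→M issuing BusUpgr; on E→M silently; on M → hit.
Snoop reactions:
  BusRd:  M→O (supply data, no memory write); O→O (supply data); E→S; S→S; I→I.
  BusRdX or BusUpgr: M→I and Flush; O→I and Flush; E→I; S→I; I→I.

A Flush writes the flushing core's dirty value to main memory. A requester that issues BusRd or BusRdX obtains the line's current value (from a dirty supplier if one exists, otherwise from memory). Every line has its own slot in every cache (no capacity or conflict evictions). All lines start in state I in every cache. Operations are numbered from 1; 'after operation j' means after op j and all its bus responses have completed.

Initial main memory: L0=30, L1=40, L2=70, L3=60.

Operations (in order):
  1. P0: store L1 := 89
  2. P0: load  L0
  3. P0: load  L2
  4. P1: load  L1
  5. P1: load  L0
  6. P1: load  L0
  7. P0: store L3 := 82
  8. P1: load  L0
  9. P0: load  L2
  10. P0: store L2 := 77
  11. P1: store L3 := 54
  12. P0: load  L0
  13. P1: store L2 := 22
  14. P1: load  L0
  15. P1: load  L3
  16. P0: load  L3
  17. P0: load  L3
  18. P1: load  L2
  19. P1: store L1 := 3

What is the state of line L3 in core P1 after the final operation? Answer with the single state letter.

state = O

step 1: P0: store L1 := 89  ⟶  MI  (L1)  txn=BusRdX  M[L1]=40
step 2: P0: load  L0  ⟶  EI  (L0)  txn=BusRd  M[L0]=30
step 3: P0: load  L2  ⟶  EI  (L2)  txn=BusRd  M[L2]=70
step 4: P1: load  L1  ⟶  OS  (L1)  txn=BusRd  M[L1]=40
step 5: P1: load  L0  ⟶  SS  (L0)  txn=BusRd  M[L0]=30
step 6: P1: load  L0  ⟶  SS  (L0)  txn=∅  M[L0]=30
step 7: P0: store L3 := 82  ⟶  MI  (L3)  txn=BusRdX  M[L3]=60
step 8: P1: load  L0  ⟶  SS  (L0)  txn=∅  M[L0]=30
step 9: P0: load  L2  ⟶  EI  (L2)  txn=∅  M[L2]=70
step 10: P0: store L2 := 77  ⟶  MI  (L2)  txn=∅  M[L2]=70
step 11: P1: store L3 := 54  ⟶  IM  (L3)  txn=BusRdX+Flush  M[L3]=82
step 12: P0: load  L0  ⟶  SS  (L0)  txn=∅  M[L0]=30
step 13: P1: store L2 := 22  ⟶  IM  (L2)  txn=BusRdX+Flush  M[L2]=77
step 14: P1: load  L0  ⟶  SS  (L0)  txn=∅  M[L0]=30
step 15: P1: load  L3  ⟶  IM  (L3)  txn=∅  M[L3]=82
step 16: P0: load  L3  ⟶  SO  (L3)  txn=BusRd  M[L3]=82
step 17: P0: load  L3  ⟶  SO  (L3)  txn=∅  M[L3]=82
step 18: P1: load  L2  ⟶  IM  (L2)  txn=∅  M[L2]=77
step 19: P1: store L1 := 3  ⟶  IM  (L1)  txn=BusUpgr+Flush  M[L1]=89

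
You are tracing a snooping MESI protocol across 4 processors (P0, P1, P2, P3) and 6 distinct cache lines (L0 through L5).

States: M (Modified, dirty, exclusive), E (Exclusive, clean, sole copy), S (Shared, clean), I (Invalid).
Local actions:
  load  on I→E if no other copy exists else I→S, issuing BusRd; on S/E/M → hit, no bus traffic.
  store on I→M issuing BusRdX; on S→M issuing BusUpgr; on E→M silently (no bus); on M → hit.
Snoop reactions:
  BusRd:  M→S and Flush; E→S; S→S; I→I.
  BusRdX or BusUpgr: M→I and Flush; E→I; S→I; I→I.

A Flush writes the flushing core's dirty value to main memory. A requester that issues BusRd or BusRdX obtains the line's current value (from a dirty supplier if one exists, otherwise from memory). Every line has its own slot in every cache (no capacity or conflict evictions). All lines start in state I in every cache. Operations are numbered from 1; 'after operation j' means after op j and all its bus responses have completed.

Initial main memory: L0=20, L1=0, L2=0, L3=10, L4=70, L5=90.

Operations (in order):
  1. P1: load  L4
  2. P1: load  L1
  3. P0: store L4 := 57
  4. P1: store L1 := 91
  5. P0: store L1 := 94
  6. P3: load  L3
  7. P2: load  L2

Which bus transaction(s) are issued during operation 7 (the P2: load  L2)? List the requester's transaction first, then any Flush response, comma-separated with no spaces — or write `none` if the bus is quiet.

  op1 P1: load  L4 → I/E/I/I on L4; bus BusRd; mem=70
  op2 P1: load  L1 → I/E/I/I on L1; bus BusRd; mem=0
  op3 P0: store L4 := 57 → M/I/I/I on L4; bus BusRdX; mem=70
  op4 P1: store L1 := 91 → I/M/I/I on L1; bus (none); mem=0
  op5 P0: store L1 := 94 → M/I/I/I on L1; bus BusRdX Flush; mem=91
  op6 P3: load  L3 → I/I/I/E on L3; bus BusRd; mem=10
  op7 P2: load  L2 → I/I/E/I on L2; bus BusRd; mem=0

bus = BusRd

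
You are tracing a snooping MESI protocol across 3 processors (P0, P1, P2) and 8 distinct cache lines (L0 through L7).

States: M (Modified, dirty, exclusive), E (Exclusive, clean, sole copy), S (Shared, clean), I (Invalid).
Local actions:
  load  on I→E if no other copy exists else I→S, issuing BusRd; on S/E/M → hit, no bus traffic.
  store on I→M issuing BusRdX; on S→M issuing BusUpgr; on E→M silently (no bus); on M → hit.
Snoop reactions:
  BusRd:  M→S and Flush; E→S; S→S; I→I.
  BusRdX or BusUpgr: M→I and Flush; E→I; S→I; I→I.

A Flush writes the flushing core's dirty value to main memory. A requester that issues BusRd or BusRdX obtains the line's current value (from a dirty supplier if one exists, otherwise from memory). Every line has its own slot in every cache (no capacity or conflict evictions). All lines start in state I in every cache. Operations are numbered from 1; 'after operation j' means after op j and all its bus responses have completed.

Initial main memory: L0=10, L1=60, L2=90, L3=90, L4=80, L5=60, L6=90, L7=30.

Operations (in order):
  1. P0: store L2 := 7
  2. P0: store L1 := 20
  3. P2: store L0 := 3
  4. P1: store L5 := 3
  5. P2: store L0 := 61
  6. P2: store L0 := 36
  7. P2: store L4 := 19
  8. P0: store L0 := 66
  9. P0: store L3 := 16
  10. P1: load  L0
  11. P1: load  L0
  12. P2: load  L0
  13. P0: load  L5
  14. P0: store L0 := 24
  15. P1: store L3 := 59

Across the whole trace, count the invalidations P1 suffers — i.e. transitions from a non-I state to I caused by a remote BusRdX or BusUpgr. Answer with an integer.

invalidations = 1

  op1 P0: store L2 := 7 → M/I/I on L2; bus BusRdX; mem=90
  op2 P0: store L1 := 20 → M/I/I on L1; bus BusRdX; mem=60
  op3 P2: store L0 := 3 → I/I/M on L0; bus BusRdX; mem=10
  op4 P1: store L5 := 3 → I/M/I on L5; bus BusRdX; mem=60
  op5 P2: store L0 := 61 → I/I/M on L0; bus (none); mem=10
  op6 P2: store L0 := 36 → I/I/M on L0; bus (none); mem=10
  op7 P2: store L4 := 19 → I/I/M on L4; bus BusRdX; mem=80
  op8 P0: store L0 := 66 → M/I/I on L0; bus BusRdX Flush; mem=36
  op9 P0: store L3 := 16 → M/I/I on L3; bus BusRdX; mem=90
  op10 P1: load  L0 → S/S/I on L0; bus BusRd Flush; mem=66
  op11 P1: load  L0 → S/S/I on L0; bus (none); mem=66
  op12 P2: load  L0 → S/S/S on L0; bus BusRd; mem=66
  op13 P0: load  L5 → S/S/I on L5; bus BusRd Flush; mem=3
  op14 P0: store L0 := 24 → M/I/I on L0; bus BusUpgr; mem=66
  op15 P1: store L3 := 59 → I/M/I on L3; bus BusRdX Flush; mem=16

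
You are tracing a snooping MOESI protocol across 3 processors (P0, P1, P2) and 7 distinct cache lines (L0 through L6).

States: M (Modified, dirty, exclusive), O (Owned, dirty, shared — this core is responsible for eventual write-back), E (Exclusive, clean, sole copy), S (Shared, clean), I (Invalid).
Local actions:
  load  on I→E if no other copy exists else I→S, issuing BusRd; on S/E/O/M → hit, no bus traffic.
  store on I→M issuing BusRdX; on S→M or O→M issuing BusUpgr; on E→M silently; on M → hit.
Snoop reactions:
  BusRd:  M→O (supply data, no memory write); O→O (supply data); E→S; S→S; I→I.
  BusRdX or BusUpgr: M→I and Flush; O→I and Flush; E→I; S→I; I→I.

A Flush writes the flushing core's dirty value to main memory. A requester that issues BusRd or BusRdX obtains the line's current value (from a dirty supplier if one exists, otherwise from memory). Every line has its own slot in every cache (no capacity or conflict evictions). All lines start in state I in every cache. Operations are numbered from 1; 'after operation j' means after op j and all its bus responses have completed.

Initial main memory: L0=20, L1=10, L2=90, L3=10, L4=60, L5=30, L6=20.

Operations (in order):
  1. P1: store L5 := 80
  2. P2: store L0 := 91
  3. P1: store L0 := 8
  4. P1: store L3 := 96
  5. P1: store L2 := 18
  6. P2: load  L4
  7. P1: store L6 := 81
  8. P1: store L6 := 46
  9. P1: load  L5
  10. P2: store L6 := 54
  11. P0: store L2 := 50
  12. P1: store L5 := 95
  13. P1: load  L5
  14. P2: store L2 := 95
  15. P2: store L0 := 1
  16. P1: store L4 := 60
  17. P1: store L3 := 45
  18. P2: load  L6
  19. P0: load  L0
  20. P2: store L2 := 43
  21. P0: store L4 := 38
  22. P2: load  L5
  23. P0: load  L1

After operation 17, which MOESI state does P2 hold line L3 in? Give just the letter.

1. P1: store L5 := 80  bus=[BusRdX]  L5: P0=I P1=M P2=I  mem[L5]=30
2. P2: store L0 := 91  bus=[BusRdX]  L0: P0=I P1=I P2=M  mem[L0]=20
3. P1: store L0 := 8  bus=[BusRdX,Flush]  L0: P0=I P1=M P2=I  mem[L0]=91
4. P1: store L3 := 96  bus=[BusRdX]  L3: P0=I P1=M P2=I  mem[L3]=10
5. P1: store L2 := 18  bus=[BusRdX]  L2: P0=I P1=M P2=I  mem[L2]=90
6. P2: load  L4  bus=[BusRd]  L4: P0=I P1=I P2=E  mem[L4]=60
7. P1: store L6 := 81  bus=[BusRdX]  L6: P0=I P1=M P2=I  mem[L6]=20
8. P1: store L6 := 46  bus=[-]  L6: P0=I P1=M P2=I  mem[L6]=20
9. P1: load  L5  bus=[-]  L5: P0=I P1=M P2=I  mem[L5]=30
10. P2: store L6 := 54  bus=[BusRdX,Flush]  L6: P0=I P1=I P2=M  mem[L6]=46
11. P0: store L2 := 50  bus=[BusRdX,Flush]  L2: P0=M P1=I P2=I  mem[L2]=18
12. P1: store L5 := 95  bus=[-]  L5: P0=I P1=M P2=I  mem[L5]=30
13. P1: load  L5  bus=[-]  L5: P0=I P1=M P2=I  mem[L5]=30
14. P2: store L2 := 95  bus=[BusRdX,Flush]  L2: P0=I P1=I P2=M  mem[L2]=50
15. P2: store L0 := 1  bus=[BusRdX,Flush]  L0: P0=I P1=I P2=M  mem[L0]=8
16. P1: store L4 := 60  bus=[BusRdX]  L4: P0=I P1=M P2=I  mem[L4]=60
17. P1: store L3 := 45  bus=[-]  L3: P0=I P1=M P2=I  mem[L3]=10
18. P2: load  L6  bus=[-]  L6: P0=I P1=I P2=M  mem[L6]=46
19. P0: load  L0  bus=[BusRd]  L0: P0=S P1=I P2=O  mem[L0]=8
20. P2: store L2 := 43  bus=[-]  L2: P0=I P1=I P2=M  mem[L2]=50
21. P0: store L4 := 38  bus=[BusRdX,Flush]  L4: P0=M P1=I P2=I  mem[L4]=60
22. P2: load  L5  bus=[BusRd]  L5: P0=I P1=O P2=S  mem[L5]=30
23. P0: load  L1  bus=[BusRd]  L1: P0=E P1=I P2=I  mem[L1]=10

state = I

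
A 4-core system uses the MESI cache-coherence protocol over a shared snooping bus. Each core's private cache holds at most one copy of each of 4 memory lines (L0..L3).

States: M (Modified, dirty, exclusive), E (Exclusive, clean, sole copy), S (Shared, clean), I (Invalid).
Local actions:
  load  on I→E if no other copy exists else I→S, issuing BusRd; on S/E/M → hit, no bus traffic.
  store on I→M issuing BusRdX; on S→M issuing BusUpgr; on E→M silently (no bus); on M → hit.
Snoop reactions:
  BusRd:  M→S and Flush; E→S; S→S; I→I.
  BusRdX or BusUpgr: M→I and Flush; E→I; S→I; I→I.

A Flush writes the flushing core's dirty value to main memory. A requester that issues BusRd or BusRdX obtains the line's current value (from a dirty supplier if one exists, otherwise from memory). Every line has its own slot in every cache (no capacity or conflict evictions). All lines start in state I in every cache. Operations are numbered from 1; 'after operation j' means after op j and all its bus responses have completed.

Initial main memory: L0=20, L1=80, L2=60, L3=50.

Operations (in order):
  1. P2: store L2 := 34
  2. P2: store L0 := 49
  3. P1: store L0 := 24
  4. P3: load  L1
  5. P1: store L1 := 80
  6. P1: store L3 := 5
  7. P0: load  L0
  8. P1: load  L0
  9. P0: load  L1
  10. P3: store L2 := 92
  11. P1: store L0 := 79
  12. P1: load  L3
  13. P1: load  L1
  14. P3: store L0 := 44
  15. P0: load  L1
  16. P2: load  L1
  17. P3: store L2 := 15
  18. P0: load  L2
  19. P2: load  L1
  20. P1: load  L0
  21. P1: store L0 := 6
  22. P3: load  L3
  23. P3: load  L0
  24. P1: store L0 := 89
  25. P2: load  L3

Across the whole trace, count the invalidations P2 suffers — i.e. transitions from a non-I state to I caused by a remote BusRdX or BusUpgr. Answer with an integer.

invalidations = 2

  op1 P2: store L2 := 34 → I/I/M/I on L2; bus BusRdX; mem=60
  op2 P2: store L0 := 49 → I/I/M/I on L0; bus BusRdX; mem=20
  op3 P1: store L0 := 24 → I/M/I/I on L0; bus BusRdX Flush; mem=49
  op4 P3: load  L1 → I/I/I/E on L1; bus BusRd; mem=80
  op5 P1: store L1 := 80 → I/M/I/I on L1; bus BusRdX; mem=80
  op6 P1: store L3 := 5 → I/M/I/I on L3; bus BusRdX; mem=50
  op7 P0: load  L0 → S/S/I/I on L0; bus BusRd Flush; mem=24
  op8 P1: load  L0 → S/S/I/I on L0; bus (none); mem=24
  op9 P0: load  L1 → S/S/I/I on L1; bus BusRd Flush; mem=80
  op10 P3: store L2 := 92 → I/I/I/M on L2; bus BusRdX Flush; mem=34
  op11 P1: store L0 := 79 → I/M/I/I on L0; bus BusUpgr; mem=24
  op12 P1: load  L3 → I/M/I/I on L3; bus (none); mem=50
  op13 P1: load  L1 → S/S/I/I on L1; bus (none); mem=80
  op14 P3: store L0 := 44 → I/I/I/M on L0; bus BusRdX Flush; mem=79
  op15 P0: load  L1 → S/S/I/I on L1; bus (none); mem=80
  op16 P2: load  L1 → S/S/S/I on L1; bus BusRd; mem=80
  op17 P3: store L2 := 15 → I/I/I/M on L2; bus (none); mem=34
  op18 P0: load  L2 → S/I/I/S on L2; bus BusRd Flush; mem=15
  op19 P2: load  L1 → S/S/S/I on L1; bus (none); mem=80
  op20 P1: load  L0 → I/S/I/S on L0; bus BusRd Flush; mem=44
  op21 P1: store L0 := 6 → I/M/I/I on L0; bus BusUpgr; mem=44
  op22 P3: load  L3 → I/S/I/S on L3; bus BusRd Flush; mem=5
  op23 P3: load  L0 → I/S/I/S on L0; bus BusRd Flush; mem=6
  op24 P1: store L0 := 89 → I/M/I/I on L0; bus BusUpgr; mem=6
  op25 P2: load  L3 → I/S/S/S on L3; bus BusRd; mem=5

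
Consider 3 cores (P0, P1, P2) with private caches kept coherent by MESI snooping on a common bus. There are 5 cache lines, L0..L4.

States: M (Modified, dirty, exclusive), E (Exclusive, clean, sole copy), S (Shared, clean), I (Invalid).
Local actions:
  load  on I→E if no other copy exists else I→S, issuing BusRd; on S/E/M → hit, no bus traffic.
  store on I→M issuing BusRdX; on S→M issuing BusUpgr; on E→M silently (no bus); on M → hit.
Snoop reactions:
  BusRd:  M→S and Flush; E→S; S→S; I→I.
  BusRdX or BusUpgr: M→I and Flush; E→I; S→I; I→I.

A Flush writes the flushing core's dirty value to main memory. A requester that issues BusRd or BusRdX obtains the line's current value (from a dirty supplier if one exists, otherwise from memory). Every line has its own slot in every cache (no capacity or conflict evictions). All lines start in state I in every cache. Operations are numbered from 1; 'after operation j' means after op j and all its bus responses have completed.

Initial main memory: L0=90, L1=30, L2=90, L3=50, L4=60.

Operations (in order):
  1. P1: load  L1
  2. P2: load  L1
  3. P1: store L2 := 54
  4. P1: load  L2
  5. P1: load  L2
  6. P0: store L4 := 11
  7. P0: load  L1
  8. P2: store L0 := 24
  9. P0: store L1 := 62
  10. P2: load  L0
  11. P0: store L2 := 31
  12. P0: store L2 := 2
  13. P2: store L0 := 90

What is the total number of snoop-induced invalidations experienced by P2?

invalidations = 1

step 1: P1: load  L1  ⟶  IEI  (L1)  txn=BusRd  M[L1]=30
step 2: P2: load  L1  ⟶  ISS  (L1)  txn=BusRd  M[L1]=30
step 3: P1: store L2 := 54  ⟶  IMI  (L2)  txn=BusRdX  M[L2]=90
step 4: P1: load  L2  ⟶  IMI  (L2)  txn=∅  M[L2]=90
step 5: P1: load  L2  ⟶  IMI  (L2)  txn=∅  M[L2]=90
step 6: P0: store L4 := 11  ⟶  MII  (L4)  txn=BusRdX  M[L4]=60
step 7: P0: load  L1  ⟶  SSS  (L1)  txn=BusRd  M[L1]=30
step 8: P2: store L0 := 24  ⟶  IIM  (L0)  txn=BusRdX  M[L0]=90
step 9: P0: store L1 := 62  ⟶  MII  (L1)  txn=BusUpgr  M[L1]=30
step 10: P2: load  L0  ⟶  IIM  (L0)  txn=∅  M[L0]=90
step 11: P0: store L2 := 31  ⟶  MII  (L2)  txn=BusRdX+Flush  M[L2]=54
step 12: P0: store L2 := 2  ⟶  MII  (L2)  txn=∅  M[L2]=54
step 13: P2: store L0 := 90  ⟶  IIM  (L0)  txn=∅  M[L0]=90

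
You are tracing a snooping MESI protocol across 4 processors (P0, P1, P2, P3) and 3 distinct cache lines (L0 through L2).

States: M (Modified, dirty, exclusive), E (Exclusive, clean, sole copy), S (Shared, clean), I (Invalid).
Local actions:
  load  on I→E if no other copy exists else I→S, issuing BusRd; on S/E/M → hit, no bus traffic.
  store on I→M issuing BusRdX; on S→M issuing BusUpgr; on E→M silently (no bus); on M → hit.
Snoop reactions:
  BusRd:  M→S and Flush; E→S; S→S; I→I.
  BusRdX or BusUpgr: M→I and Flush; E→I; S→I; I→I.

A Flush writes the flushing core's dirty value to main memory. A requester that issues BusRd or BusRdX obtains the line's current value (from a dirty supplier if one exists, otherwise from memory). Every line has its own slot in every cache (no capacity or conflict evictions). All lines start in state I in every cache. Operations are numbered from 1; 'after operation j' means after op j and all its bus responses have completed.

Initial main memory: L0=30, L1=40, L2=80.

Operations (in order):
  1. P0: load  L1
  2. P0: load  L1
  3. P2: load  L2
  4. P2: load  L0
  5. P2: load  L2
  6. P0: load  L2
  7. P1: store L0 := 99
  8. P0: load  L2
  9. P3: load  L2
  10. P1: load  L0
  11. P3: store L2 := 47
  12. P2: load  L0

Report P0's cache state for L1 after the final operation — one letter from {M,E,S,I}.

[1] P0: load  L1 | P0:E(40), P1:I, P2:I, P3:I | bus: BusRd
[2] P0: load  L1 | P0:E(40), P1:I, P2:I, P3:I | bus: none
[3] P2: load  L2 | P0:I, P1:I, P2:E(80), P3:I | bus: BusRd
[4] P2: load  L0 | P0:I, P1:I, P2:E(30), P3:I | bus: BusRd
[5] P2: load  L2 | P0:I, P1:I, P2:E(80), P3:I | bus: none
[6] P0: load  L2 | P0:S(80), P1:I, P2:S(80), P3:I | bus: BusRd
[7] P1: store L0 := 99 | P0:I, P1:M(99), P2:I, P3:I | bus: BusRdX
[8] P0: load  L2 | P0:S(80), P1:I, P2:S(80), P3:I | bus: none
[9] P3: load  L2 | P0:S(80), P1:I, P2:S(80), P3:S(80) | bus: BusRd
[10] P1: load  L0 | P0:I, P1:M(99), P2:I, P3:I | bus: none
[11] P3: store L2 := 47 | P0:I, P1:I, P2:I, P3:M(47) | bus: BusUpgr
[12] P2: load  L0 | P0:I, P1:S(99), P2:S(99), P3:I | bus: BusRd,Flush

state = E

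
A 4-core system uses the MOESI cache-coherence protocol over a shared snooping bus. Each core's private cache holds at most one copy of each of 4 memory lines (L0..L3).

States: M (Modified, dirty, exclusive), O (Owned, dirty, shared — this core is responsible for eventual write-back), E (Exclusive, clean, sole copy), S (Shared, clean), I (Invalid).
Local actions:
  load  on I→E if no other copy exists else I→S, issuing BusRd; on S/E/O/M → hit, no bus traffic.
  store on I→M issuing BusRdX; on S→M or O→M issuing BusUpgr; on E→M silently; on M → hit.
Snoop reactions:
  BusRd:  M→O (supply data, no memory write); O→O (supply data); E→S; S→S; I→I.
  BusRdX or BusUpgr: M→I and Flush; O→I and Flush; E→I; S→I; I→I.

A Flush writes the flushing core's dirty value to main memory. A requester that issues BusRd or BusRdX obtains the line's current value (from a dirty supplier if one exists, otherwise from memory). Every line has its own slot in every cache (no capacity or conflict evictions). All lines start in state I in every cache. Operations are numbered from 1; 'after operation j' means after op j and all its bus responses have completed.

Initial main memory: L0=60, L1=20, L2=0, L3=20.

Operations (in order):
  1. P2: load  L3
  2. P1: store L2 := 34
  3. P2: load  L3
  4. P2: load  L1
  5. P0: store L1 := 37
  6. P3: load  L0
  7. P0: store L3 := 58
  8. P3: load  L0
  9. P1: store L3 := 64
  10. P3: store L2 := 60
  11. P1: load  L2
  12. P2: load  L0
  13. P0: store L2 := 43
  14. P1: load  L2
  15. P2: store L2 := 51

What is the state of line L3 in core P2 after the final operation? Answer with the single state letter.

  op1 P2: load  L3 → I/I/E/I on L3; bus BusRd; mem=20
  op2 P1: store L2 := 34 → I/M/I/I on L2; bus BusRdX; mem=0
  op3 P2: load  L3 → I/I/E/I on L3; bus (none); mem=20
  op4 P2: load  L1 → I/I/E/I on L1; bus BusRd; mem=20
  op5 P0: store L1 := 37 → M/I/I/I on L1; bus BusRdX; mem=20
  op6 P3: load  L0 → I/I/I/E on L0; bus BusRd; mem=60
  op7 P0: store L3 := 58 → M/I/I/I on L3; bus BusRdX; mem=20
  op8 P3: load  L0 → I/I/I/E on L0; bus (none); mem=60
  op9 P1: store L3 := 64 → I/M/I/I on L3; bus BusRdX Flush; mem=58
  op10 P3: store L2 := 60 → I/I/I/M on L2; bus BusRdX Flush; mem=34
  op11 P1: load  L2 → I/S/I/O on L2; bus BusRd; mem=34
  op12 P2: load  L0 → I/I/S/S on L0; bus BusRd; mem=60
  op13 P0: store L2 := 43 → M/I/I/I on L2; bus BusRdX Flush; mem=60
  op14 P1: load  L2 → O/S/I/I on L2; bus BusRd; mem=60
  op15 P2: store L2 := 51 → I/I/M/I on L2; bus BusRdX Flush; mem=43

state = I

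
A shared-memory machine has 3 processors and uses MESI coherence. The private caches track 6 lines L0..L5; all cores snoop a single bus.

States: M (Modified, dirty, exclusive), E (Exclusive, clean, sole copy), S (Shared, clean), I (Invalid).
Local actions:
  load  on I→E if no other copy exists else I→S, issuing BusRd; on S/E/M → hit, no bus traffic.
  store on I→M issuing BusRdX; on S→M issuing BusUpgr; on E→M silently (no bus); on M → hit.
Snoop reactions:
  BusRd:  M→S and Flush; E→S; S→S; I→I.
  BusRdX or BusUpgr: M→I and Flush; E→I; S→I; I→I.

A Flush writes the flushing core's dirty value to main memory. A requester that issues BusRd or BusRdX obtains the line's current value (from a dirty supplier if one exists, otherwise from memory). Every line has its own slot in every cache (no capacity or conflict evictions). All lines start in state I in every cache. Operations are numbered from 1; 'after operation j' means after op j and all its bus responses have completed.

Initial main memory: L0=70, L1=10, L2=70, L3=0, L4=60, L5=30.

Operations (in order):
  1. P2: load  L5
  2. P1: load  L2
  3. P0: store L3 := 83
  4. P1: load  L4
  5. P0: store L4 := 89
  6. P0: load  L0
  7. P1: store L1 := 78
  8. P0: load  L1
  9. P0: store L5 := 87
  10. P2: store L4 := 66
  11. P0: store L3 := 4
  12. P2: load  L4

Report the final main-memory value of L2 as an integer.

[1] P2: load  L5 | P0:I, P1:I, P2:E(30) | bus: BusRd
[2] P1: load  L2 | P0:I, P1:E(70), P2:I | bus: BusRd
[3] P0: store L3 := 83 | P0:M(83), P1:I, P2:I | bus: BusRdX
[4] P1: load  L4 | P0:I, P1:E(60), P2:I | bus: BusRd
[5] P0: store L4 := 89 | P0:M(89), P1:I, P2:I | bus: BusRdX
[6] P0: load  L0 | P0:E(70), P1:I, P2:I | bus: BusRd
[7] P1: store L1 := 78 | P0:I, P1:M(78), P2:I | bus: BusRdX
[8] P0: load  L1 | P0:S(78), P1:S(78), P2:I | bus: BusRd,Flush
[9] P0: store L5 := 87 | P0:M(87), P1:I, P2:I | bus: BusRdX
[10] P2: store L4 := 66 | P0:I, P1:I, P2:M(66) | bus: BusRdX,Flush
[11] P0: store L3 := 4 | P0:M(4), P1:I, P2:I | bus: none
[12] P2: load  L4 | P0:I, P1:I, P2:M(66) | bus: none

memory[L2] = 70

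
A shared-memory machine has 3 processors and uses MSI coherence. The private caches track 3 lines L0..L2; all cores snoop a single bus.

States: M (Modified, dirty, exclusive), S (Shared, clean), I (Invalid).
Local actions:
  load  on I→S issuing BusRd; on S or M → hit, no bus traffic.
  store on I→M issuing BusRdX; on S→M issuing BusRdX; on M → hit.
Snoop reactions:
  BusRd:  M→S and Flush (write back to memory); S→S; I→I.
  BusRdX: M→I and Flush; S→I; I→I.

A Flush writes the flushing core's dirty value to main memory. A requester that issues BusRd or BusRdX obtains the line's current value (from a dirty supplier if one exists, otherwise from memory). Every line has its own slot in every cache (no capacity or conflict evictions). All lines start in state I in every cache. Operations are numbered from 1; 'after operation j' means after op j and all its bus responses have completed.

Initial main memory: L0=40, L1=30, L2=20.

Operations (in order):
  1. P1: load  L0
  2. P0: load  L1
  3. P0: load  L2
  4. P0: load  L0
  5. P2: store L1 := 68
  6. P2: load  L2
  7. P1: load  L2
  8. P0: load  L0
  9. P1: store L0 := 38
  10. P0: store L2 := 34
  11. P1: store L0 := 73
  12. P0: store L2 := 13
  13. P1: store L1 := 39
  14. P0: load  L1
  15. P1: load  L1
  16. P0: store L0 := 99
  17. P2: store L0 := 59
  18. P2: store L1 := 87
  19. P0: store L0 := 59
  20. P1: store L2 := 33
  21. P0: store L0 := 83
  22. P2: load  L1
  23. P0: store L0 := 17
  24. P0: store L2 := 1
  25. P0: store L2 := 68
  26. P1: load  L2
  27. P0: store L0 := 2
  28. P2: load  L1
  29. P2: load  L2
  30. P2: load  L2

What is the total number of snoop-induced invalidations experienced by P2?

invalidations = 3

  op1 P1: load  L0 → I/S/I on L0; bus BusRd; mem=40
  op2 P0: load  L1 → S/I/I on L1; bus BusRd; mem=30
  op3 P0: load  L2 → S/I/I on L2; bus BusRd; mem=20
  op4 P0: load  L0 → S/S/I on L0; bus BusRd; mem=40
  op5 P2: store L1 := 68 → I/I/M on L1; bus BusRdX; mem=30
  op6 P2: load  L2 → S/I/S on L2; bus BusRd; mem=20
  op7 P1: load  L2 → S/S/S on L2; bus BusRd; mem=20
  op8 P0: load  L0 → S/S/I on L0; bus (none); mem=40
  op9 P1: store L0 := 38 → I/M/I on L0; bus BusRdX; mem=40
  op10 P0: store L2 := 34 → M/I/I on L2; bus BusRdX; mem=20
  op11 P1: store L0 := 73 → I/M/I on L0; bus (none); mem=40
  op12 P0: store L2 := 13 → M/I/I on L2; bus (none); mem=20
  op13 P1: store L1 := 39 → I/M/I on L1; bus BusRdX Flush; mem=68
  op14 P0: load  L1 → S/S/I on L1; bus BusRd Flush; mem=39
  op15 P1: load  L1 → S/S/I on L1; bus (none); mem=39
  op16 P0: store L0 := 99 → M/I/I on L0; bus BusRdX Flush; mem=73
  op17 P2: store L0 := 59 → I/I/M on L0; bus BusRdX Flush; mem=99
  op18 P2: store L1 := 87 → I/I/M on L1; bus BusRdX; mem=39
  op19 P0: store L0 := 59 → M/I/I on L0; bus BusRdX Flush; mem=59
  op20 P1: store L2 := 33 → I/M/I on L2; bus BusRdX Flush; mem=13
  op21 P0: store L0 := 83 → M/I/I on L0; bus (none); mem=59
  op22 P2: load  L1 → I/I/M on L1; bus (none); mem=39
  op23 P0: store L0 := 17 → M/I/I on L0; bus (none); mem=59
  op24 P0: store L2 := 1 → M/I/I on L2; bus BusRdX Flush; mem=33
  op25 P0: store L2 := 68 → M/I/I on L2; bus (none); mem=33
  op26 P1: load  L2 → S/S/I on L2; bus BusRd Flush; mem=68
  op27 P0: store L0 := 2 → M/I/I on L0; bus (none); mem=59
  op28 P2: load  L1 → I/I/M on L1; bus (none); mem=39
  op29 P2: load  L2 → S/S/S on L2; bus BusRd; mem=68
  op30 P2: load  L2 → S/S/S on L2; bus (none); mem=68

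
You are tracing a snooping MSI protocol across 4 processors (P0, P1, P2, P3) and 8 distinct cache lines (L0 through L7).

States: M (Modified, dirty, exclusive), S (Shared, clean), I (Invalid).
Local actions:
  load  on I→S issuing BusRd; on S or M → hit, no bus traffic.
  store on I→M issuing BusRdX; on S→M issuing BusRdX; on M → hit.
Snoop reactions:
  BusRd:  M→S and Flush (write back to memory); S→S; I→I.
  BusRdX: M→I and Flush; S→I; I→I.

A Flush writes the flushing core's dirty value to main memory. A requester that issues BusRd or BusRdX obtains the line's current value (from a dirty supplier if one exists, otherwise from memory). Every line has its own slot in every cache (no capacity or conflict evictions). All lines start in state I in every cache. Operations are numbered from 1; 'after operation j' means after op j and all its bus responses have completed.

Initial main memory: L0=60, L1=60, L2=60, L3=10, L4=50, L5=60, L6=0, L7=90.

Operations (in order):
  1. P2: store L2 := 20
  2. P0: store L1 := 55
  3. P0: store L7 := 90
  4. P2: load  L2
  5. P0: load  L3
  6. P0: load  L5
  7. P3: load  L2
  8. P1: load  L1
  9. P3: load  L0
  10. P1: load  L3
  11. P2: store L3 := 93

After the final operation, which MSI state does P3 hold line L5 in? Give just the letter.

  op1 P2: store L2 := 20 → I/I/M/I on L2; bus BusRdX; mem=60
  op2 P0: store L1 := 55 → M/I/I/I on L1; bus BusRdX; mem=60
  op3 P0: store L7 := 90 → M/I/I/I on L7; bus BusRdX; mem=90
  op4 P2: load  L2 → I/I/M/I on L2; bus (none); mem=60
  op5 P0: load  L3 → S/I/I/I on L3; bus BusRd; mem=10
  op6 P0: load  L5 → S/I/I/I on L5; bus BusRd; mem=60
  op7 P3: load  L2 → I/I/S/S on L2; bus BusRd Flush; mem=20
  op8 P1: load  L1 → S/S/I/I on L1; bus BusRd Flush; mem=55
  op9 P3: load  L0 → I/I/I/S on L0; bus BusRd; mem=60
  op10 P1: load  L3 → S/S/I/I on L3; bus BusRd; mem=10
  op11 P2: store L3 := 93 → I/I/M/I on L3; bus BusRdX; mem=10

state = I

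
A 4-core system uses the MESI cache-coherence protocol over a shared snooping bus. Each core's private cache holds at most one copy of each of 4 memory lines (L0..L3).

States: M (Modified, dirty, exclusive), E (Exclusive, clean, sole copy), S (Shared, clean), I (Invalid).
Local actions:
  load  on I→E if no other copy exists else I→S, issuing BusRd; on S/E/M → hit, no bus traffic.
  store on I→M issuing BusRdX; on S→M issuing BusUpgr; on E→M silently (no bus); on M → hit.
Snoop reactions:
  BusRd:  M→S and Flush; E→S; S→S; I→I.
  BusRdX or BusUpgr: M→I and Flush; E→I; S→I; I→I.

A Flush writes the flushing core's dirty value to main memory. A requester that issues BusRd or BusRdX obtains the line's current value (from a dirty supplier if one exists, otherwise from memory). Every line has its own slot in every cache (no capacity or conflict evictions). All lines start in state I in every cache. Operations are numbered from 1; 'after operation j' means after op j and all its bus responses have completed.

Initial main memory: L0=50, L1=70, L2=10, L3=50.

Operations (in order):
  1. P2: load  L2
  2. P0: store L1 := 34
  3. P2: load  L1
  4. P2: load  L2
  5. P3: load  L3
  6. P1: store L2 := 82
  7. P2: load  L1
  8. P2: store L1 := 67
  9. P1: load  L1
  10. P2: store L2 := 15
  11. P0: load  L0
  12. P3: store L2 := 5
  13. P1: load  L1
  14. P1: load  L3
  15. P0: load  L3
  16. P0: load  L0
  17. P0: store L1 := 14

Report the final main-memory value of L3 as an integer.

memory[L3] = 50

[1] P2: load  L2 | P0:I, P1:I, P2:E(10), P3:I | bus: BusRd
[2] P0: store L1 := 34 | P0:M(34), P1:I, P2:I, P3:I | bus: BusRdX
[3] P2: load  L1 | P0:S(34), P1:I, P2:S(34), P3:I | bus: BusRd,Flush
[4] P2: load  L2 | P0:I, P1:I, P2:E(10), P3:I | bus: none
[5] P3: load  L3 | P0:I, P1:I, P2:I, P3:E(50) | bus: BusRd
[6] P1: store L2 := 82 | P0:I, P1:M(82), P2:I, P3:I | bus: BusRdX
[7] P2: load  L1 | P0:S(34), P1:I, P2:S(34), P3:I | bus: none
[8] P2: store L1 := 67 | P0:I, P1:I, P2:M(67), P3:I | bus: BusUpgr
[9] P1: load  L1 | P0:I, P1:S(67), P2:S(67), P3:I | bus: BusRd,Flush
[10] P2: store L2 := 15 | P0:I, P1:I, P2:M(15), P3:I | bus: BusRdX,Flush
[11] P0: load  L0 | P0:E(50), P1:I, P2:I, P3:I | bus: BusRd
[12] P3: store L2 := 5 | P0:I, P1:I, P2:I, P3:M(5) | bus: BusRdX,Flush
[13] P1: load  L1 | P0:I, P1:S(67), P2:S(67), P3:I | bus: none
[14] P1: load  L3 | P0:I, P1:S(50), P2:I, P3:S(50) | bus: BusRd
[15] P0: load  L3 | P0:S(50), P1:S(50), P2:I, P3:S(50) | bus: BusRd
[16] P0: load  L0 | P0:E(50), P1:I, P2:I, P3:I | bus: none
[17] P0: store L1 := 14 | P0:M(14), P1:I, P2:I, P3:I | bus: BusRdX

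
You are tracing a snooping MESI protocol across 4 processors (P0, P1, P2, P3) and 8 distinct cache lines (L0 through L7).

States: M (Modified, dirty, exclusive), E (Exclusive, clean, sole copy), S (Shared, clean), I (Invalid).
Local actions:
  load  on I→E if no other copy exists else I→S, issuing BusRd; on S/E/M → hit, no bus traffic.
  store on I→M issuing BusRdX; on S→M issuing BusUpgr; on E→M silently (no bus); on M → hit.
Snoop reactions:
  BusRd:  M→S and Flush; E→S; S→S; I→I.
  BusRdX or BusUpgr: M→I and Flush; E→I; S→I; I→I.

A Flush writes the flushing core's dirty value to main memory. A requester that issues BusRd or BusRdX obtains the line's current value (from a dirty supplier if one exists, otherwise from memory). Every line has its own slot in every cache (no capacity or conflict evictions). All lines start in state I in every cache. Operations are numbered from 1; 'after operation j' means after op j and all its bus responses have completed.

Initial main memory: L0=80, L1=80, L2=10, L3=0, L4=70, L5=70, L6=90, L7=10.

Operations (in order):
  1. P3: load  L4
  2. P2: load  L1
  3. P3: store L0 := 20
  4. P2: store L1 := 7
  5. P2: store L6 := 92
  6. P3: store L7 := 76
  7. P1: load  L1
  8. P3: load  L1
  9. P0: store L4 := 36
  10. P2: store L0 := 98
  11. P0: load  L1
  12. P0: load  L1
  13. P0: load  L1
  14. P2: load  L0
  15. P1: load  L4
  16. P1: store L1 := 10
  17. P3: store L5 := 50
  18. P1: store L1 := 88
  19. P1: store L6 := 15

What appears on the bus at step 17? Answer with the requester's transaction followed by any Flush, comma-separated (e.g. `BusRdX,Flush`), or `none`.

bus = BusRdX

1. P3: load  L4  bus=[BusRd]  L4: P0=I P1=I P2=I P3=E  mem[L4]=70
2. P2: load  L1  bus=[BusRd]  L1: P0=I P1=I P2=E P3=I  mem[L1]=80
3. P3: store L0 := 20  bus=[BusRdX]  L0: P0=I P1=I P2=I P3=M  mem[L0]=80
4. P2: store L1 := 7  bus=[-]  L1: P0=I P1=I P2=M P3=I  mem[L1]=80
5. P2: store L6 := 92  bus=[BusRdX]  L6: P0=I P1=I P2=M P3=I  mem[L6]=90
6. P3: store L7 := 76  bus=[BusRdX]  L7: P0=I P1=I P2=I P3=M  mem[L7]=10
7. P1: load  L1  bus=[BusRd,Flush]  L1: P0=I P1=S P2=S P3=I  mem[L1]=7
8. P3: load  L1  bus=[BusRd]  L1: P0=I P1=S P2=S P3=S  mem[L1]=7
9. P0: store L4 := 36  bus=[BusRdX]  L4: P0=M P1=I P2=I P3=I  mem[L4]=70
10. P2: store L0 := 98  bus=[BusRdX,Flush]  L0: P0=I P1=I P2=M P3=I  mem[L0]=20
11. P0: load  L1  bus=[BusRd]  L1: P0=S P1=S P2=S P3=S  mem[L1]=7
12. P0: load  L1  bus=[-]  L1: P0=S P1=S P2=S P3=S  mem[L1]=7
13. P0: load  L1  bus=[-]  L1: P0=S P1=S P2=S P3=S  mem[L1]=7
14. P2: load  L0  bus=[-]  L0: P0=I P1=I P2=M P3=I  mem[L0]=20
15. P1: load  L4  bus=[BusRd,Flush]  L4: P0=S P1=S P2=I P3=I  mem[L4]=36
16. P1: store L1 := 10  bus=[BusUpgr]  L1: P0=I P1=M P2=I P3=I  mem[L1]=7
17. P3: store L5 := 50  bus=[BusRdX]  L5: P0=I P1=I P2=I P3=M  mem[L5]=70
18. P1: store L1 := 88  bus=[-]  L1: P0=I P1=M P2=I P3=I  mem[L1]=7
19. P1: store L6 := 15  bus=[BusRdX,Flush]  L6: P0=I P1=M P2=I P3=I  mem[L6]=92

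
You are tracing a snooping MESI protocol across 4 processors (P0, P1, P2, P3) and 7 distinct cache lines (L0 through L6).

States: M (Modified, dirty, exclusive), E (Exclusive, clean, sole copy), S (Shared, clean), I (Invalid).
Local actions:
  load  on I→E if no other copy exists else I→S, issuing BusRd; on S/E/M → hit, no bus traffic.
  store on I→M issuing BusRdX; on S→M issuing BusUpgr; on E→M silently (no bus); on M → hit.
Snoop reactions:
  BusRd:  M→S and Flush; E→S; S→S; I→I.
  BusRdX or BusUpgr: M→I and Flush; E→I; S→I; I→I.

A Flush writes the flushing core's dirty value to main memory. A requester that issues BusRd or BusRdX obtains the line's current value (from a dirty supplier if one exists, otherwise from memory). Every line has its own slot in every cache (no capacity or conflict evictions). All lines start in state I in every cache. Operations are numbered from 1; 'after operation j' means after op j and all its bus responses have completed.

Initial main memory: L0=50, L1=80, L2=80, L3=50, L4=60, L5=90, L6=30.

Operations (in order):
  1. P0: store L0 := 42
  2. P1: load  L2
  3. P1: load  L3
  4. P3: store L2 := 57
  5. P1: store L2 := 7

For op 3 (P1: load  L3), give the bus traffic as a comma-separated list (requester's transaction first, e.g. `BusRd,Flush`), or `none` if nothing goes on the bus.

  op1 P0: store L0 := 42 → M/I/I/I on L0; bus BusRdX; mem=50
  op2 P1: load  L2 → I/E/I/I on L2; bus BusRd; mem=80
  op3 P1: load  L3 → I/E/I/I on L3; bus BusRd; mem=50
  op4 P3: store L2 := 57 → I/I/I/M on L2; bus BusRdX; mem=80
  op5 P1: store L2 := 7 → I/M/I/I on L2; bus BusRdX Flush; mem=57

bus = BusRd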